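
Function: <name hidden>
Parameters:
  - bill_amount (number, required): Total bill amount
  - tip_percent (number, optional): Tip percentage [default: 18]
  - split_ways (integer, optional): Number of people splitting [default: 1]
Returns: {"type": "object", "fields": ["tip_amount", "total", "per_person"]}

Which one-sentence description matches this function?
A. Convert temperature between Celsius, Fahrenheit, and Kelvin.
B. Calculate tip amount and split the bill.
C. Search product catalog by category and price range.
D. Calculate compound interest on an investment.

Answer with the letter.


Parameters bill_amount, tip_percent, split_ways and return ["tip_amount", "total", "per_person"] fit: Calculate tip amount and split the bill.
B


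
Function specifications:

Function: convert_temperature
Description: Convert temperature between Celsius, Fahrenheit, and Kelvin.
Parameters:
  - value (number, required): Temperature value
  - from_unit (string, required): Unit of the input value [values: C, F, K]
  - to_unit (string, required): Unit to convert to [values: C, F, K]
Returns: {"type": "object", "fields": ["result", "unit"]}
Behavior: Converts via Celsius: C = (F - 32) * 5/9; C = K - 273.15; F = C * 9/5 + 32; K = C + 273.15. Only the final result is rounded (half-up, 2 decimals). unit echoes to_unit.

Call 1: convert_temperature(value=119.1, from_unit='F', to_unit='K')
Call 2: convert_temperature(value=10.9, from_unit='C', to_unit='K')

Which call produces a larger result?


Call 1:
  To C: (119.1 - 32) * 5/9 = 48.388889
  To K: 48.388889 + 273.15 = 321.538889
  Round to 2 decimals: 321.54
  -> 321.54 K
Call 2:
  Input already in C: 10.9
  To K: 10.9 + 273.15 = 284.05
  Round to 2 decimals: 284.05
  -> 284.05 K
Call 1 (321.54 K)


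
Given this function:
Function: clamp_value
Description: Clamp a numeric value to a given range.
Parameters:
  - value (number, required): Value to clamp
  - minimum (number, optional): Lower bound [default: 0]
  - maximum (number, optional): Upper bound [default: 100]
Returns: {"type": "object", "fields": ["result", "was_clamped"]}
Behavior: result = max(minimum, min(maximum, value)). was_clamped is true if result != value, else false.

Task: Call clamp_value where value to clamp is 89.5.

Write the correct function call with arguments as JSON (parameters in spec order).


Mapping each described value to its parameter name:
  'Value to clamp' -> value = 89.5
clamp_value({"value": 89.5})


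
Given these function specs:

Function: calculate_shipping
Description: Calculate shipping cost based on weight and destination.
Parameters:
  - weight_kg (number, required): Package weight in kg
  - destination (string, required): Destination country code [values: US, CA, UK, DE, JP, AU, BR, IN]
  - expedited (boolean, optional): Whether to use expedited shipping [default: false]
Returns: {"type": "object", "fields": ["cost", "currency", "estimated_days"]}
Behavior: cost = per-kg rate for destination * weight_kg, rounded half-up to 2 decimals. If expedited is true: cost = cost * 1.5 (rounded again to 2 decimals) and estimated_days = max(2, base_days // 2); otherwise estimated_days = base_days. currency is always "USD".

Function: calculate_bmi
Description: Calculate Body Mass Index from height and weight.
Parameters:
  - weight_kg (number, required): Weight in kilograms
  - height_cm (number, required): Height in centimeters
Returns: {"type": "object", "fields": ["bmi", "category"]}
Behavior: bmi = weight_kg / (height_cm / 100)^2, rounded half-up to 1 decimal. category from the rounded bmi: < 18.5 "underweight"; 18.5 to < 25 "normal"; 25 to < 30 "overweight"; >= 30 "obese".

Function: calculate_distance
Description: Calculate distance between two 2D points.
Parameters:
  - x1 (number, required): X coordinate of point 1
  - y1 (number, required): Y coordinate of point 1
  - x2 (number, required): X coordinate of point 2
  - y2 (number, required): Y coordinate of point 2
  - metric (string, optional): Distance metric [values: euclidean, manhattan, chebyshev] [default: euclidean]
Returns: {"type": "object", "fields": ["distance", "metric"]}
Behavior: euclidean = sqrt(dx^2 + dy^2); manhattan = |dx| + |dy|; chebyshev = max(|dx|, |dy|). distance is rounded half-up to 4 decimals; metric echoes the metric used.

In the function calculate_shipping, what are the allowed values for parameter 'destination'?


The calculate_shipping spec declares:
  - destination (string, required): Destination country code [values: US, CA, UK, DE, JP, AU, BR, IN]
Allowed values:
US, CA, UK, DE, JP, AU, BR, IN


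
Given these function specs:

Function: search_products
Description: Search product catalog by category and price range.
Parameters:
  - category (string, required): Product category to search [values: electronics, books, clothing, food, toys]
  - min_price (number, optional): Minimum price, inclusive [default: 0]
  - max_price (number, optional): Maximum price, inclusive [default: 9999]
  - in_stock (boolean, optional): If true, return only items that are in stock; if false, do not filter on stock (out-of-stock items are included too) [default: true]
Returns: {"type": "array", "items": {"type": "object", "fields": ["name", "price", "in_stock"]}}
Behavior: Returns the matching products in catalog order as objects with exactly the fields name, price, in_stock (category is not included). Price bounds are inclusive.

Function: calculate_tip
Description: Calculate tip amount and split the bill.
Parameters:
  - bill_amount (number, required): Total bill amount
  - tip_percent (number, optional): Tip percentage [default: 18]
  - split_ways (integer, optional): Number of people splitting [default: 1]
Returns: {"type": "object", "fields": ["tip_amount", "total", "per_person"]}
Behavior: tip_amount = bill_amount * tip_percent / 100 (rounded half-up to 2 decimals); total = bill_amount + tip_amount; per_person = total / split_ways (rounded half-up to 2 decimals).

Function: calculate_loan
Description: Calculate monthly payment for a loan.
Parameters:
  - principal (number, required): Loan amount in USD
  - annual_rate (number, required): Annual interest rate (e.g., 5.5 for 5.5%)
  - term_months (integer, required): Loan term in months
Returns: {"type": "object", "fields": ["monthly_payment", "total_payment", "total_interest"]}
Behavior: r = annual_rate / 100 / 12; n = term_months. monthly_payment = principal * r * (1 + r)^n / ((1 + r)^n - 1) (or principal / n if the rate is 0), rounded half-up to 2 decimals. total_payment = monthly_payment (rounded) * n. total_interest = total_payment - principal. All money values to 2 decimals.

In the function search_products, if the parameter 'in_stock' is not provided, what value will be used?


The search_products spec declares:
  - in_stock (boolean, optional): If true, return only items that are in stock; if false, do not filter on stock (out-of-stock items are included too) [default: true]
Default:
true


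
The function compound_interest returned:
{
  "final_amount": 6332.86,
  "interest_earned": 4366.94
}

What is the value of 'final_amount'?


6332.86


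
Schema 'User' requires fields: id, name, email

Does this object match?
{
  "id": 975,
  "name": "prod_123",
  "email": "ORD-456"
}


Checking required fields... All present.
Valid - all required fields present


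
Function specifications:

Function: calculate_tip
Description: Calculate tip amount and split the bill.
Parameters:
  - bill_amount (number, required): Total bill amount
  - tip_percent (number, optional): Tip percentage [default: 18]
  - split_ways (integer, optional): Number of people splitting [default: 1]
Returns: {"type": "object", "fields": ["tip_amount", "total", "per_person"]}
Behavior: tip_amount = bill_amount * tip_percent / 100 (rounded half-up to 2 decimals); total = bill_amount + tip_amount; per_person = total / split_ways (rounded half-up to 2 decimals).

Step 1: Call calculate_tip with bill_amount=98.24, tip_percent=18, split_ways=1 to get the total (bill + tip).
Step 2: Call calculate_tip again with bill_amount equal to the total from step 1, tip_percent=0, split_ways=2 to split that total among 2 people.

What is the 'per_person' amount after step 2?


Step 1: calculate_tip(bill_amount=98.24, tip_percent=18, split_ways=1)
  tip_amount = 98.24 * 18/100 = 17.6832 -> 17.68
  total = 98.24 + 17.68 = 115.92
  per_person = 115.92 / 1 = 115.92 -> 115.92
  -> total = 115.92
Step 2: calculate_tip(bill_amount=115.92, tip_percent=0, split_ways=2)
  tip_amount = 115.92 * 0/100 = 0 -> 0.00
  total = 115.92 + 0.00 = 115.92
  per_person = 115.92 / 2 = 57.96 -> 57.96
  -> per_person = 57.96
$57.96


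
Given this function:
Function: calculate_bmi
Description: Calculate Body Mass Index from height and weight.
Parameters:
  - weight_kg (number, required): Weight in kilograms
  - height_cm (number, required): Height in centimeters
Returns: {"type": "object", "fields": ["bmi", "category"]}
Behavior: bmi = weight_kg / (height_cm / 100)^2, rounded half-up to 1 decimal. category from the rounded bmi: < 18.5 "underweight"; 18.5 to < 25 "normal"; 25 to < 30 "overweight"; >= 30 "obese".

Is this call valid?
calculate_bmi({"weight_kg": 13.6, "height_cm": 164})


Checking all required parameters present and types match... All valid.
Valid


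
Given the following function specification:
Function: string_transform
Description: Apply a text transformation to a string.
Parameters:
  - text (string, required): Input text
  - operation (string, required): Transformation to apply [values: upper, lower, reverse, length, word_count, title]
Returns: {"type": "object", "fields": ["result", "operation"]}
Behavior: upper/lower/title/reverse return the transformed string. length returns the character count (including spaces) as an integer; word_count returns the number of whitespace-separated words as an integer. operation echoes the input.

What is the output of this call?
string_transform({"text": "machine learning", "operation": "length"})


length counts every character including spaces: 16
Output:
{"result": 16, "operation": "length"}


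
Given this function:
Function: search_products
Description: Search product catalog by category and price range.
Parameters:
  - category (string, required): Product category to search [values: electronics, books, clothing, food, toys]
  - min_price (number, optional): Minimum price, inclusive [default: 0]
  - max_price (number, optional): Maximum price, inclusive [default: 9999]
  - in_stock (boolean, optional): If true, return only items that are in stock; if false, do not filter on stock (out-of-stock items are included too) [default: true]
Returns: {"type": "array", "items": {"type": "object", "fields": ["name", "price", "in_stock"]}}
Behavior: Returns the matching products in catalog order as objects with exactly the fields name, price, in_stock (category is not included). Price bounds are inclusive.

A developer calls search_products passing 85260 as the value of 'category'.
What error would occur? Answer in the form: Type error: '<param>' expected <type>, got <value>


Spec: 'category' is declared as string; 85260 is an integer.
Type error: 'category' expected string, got 85260


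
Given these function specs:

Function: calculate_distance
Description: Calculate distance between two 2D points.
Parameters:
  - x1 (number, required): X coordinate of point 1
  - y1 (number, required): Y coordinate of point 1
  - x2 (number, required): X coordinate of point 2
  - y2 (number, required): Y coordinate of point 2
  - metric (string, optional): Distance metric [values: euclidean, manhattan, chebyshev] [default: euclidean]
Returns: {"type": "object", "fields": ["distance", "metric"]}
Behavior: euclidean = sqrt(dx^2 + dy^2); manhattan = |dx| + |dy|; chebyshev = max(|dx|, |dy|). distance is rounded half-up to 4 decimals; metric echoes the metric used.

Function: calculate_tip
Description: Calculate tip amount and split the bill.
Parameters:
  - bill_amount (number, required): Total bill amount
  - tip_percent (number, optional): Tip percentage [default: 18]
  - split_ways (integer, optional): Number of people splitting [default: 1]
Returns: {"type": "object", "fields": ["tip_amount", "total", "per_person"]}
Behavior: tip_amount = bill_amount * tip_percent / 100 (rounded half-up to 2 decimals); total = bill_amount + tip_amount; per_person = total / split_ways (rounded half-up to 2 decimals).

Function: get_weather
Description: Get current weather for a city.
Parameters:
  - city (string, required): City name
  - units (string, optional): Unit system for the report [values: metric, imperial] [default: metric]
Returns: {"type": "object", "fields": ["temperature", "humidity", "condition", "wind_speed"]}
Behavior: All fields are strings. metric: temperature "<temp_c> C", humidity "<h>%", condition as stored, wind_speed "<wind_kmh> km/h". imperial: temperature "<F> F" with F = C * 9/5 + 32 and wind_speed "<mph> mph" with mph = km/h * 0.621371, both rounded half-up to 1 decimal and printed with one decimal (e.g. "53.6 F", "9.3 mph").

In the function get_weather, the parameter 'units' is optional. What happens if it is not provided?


The get_weather spec declares:
  - units (string, optional): Unit system for the report [values: metric, imperial] [default: metric]
It defaults to metric


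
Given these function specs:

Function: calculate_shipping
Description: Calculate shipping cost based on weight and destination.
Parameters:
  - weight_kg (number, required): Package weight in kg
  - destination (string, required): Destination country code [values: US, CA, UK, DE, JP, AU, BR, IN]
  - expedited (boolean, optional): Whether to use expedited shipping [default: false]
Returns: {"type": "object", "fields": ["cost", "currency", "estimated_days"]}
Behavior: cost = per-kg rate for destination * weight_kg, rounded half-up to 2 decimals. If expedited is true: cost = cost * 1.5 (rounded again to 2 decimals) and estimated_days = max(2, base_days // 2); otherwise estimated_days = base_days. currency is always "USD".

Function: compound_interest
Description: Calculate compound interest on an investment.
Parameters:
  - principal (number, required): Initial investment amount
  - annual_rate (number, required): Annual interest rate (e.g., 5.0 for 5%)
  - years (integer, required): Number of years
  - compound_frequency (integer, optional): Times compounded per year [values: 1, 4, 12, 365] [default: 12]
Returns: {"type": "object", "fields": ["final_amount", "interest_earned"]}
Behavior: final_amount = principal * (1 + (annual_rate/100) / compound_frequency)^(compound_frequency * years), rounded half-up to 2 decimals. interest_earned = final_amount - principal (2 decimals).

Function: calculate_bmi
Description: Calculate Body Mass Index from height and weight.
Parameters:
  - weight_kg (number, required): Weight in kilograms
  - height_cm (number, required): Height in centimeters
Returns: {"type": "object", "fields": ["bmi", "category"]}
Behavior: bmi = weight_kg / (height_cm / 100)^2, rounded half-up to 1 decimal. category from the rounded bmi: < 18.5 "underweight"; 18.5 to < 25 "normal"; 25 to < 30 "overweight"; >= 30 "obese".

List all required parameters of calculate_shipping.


Parameters of calculate_shipping and their required/optional flag:
  weight_kg: required
  destination: required
  expedited: optional
destination, weight_kg


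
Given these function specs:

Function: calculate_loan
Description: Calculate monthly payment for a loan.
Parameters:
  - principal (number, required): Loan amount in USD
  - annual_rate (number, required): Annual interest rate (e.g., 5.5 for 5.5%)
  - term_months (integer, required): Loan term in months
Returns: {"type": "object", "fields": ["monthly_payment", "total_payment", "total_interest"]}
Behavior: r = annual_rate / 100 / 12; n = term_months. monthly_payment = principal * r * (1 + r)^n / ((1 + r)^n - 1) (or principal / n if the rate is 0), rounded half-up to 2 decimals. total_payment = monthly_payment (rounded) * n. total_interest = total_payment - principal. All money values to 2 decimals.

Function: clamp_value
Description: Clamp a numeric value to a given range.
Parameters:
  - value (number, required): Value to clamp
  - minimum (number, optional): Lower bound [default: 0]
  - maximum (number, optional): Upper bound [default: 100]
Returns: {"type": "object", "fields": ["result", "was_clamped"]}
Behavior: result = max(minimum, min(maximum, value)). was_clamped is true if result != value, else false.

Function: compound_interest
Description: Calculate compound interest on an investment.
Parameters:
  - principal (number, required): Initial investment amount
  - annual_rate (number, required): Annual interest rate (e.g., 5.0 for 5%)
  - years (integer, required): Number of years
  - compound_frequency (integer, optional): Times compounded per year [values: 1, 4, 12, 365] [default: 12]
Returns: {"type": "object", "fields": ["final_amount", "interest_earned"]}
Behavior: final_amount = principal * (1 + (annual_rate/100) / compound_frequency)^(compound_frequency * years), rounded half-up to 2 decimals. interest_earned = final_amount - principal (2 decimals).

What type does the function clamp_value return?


The clamp_value spec declares Returns: {"type": "object", "fields": ["result", "was_clamped"]}
Type:
object


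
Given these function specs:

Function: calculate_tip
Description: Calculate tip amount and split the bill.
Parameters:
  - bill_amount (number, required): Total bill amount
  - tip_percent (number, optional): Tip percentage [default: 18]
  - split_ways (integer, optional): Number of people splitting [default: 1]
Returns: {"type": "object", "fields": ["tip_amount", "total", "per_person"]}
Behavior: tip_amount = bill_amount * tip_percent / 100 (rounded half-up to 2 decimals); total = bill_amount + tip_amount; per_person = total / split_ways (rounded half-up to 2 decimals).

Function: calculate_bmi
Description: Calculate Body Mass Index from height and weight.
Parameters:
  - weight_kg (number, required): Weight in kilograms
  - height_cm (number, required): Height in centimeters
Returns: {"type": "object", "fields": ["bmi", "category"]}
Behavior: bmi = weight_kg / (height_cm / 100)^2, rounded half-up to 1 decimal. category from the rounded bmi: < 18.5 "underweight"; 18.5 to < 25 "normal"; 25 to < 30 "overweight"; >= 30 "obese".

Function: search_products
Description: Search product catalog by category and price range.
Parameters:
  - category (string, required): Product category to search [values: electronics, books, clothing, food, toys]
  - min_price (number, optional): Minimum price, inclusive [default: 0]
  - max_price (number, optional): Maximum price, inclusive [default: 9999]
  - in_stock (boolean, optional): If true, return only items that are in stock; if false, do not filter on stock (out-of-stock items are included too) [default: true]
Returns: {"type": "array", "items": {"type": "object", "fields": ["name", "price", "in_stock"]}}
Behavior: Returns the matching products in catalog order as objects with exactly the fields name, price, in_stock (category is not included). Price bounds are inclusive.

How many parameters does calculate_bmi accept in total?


Parameters of calculate_bmi: weight_kg (required), height_cm (required)
Total:
2


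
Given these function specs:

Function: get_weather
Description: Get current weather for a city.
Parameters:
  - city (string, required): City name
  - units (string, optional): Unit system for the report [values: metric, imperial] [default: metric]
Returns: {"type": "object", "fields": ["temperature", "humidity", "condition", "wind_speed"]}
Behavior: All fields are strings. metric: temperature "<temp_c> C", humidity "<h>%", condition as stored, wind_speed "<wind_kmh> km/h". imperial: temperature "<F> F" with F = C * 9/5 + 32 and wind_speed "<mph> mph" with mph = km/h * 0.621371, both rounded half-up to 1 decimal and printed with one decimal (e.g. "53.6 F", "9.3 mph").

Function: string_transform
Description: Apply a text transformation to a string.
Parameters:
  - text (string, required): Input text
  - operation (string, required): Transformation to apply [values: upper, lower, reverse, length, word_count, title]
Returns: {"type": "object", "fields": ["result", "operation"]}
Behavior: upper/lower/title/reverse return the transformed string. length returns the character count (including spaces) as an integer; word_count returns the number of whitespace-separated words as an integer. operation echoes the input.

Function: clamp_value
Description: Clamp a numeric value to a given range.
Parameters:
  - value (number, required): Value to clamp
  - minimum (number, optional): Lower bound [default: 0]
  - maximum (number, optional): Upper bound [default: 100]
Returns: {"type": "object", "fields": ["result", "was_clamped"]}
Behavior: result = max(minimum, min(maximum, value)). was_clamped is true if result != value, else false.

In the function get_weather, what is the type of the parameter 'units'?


The get_weather spec declares:
  - units (string, optional): Unit system for the report [values: metric, imperial] [default: metric]
Type:
string


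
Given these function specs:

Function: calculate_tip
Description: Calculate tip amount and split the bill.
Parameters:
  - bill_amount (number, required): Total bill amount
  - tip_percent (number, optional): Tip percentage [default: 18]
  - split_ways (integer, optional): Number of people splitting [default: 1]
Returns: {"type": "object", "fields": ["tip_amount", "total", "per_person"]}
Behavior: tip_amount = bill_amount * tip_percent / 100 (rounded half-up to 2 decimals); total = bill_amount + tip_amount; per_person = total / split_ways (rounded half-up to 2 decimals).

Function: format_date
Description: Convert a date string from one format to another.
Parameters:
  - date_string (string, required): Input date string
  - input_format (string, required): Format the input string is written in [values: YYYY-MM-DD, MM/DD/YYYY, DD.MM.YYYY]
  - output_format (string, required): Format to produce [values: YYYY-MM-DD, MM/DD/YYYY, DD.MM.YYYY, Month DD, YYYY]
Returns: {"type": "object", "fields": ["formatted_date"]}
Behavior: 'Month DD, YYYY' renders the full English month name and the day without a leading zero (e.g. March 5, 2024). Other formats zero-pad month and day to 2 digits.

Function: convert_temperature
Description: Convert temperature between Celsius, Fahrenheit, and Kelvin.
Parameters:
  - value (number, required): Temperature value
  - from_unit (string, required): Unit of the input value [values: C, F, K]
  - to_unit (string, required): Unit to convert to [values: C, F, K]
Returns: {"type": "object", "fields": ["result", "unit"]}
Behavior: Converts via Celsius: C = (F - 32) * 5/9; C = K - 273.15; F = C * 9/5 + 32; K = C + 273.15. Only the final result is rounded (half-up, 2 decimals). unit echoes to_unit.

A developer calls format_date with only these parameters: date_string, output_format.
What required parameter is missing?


Required parameters: date_string, input_format, output_format
Provided: date_string, output_format
Missing: input_format
input_format


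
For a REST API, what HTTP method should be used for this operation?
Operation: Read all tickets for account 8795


GET = read, POST = create, PUT = update/replace, DELETE = remove
This operation is a read.
GET


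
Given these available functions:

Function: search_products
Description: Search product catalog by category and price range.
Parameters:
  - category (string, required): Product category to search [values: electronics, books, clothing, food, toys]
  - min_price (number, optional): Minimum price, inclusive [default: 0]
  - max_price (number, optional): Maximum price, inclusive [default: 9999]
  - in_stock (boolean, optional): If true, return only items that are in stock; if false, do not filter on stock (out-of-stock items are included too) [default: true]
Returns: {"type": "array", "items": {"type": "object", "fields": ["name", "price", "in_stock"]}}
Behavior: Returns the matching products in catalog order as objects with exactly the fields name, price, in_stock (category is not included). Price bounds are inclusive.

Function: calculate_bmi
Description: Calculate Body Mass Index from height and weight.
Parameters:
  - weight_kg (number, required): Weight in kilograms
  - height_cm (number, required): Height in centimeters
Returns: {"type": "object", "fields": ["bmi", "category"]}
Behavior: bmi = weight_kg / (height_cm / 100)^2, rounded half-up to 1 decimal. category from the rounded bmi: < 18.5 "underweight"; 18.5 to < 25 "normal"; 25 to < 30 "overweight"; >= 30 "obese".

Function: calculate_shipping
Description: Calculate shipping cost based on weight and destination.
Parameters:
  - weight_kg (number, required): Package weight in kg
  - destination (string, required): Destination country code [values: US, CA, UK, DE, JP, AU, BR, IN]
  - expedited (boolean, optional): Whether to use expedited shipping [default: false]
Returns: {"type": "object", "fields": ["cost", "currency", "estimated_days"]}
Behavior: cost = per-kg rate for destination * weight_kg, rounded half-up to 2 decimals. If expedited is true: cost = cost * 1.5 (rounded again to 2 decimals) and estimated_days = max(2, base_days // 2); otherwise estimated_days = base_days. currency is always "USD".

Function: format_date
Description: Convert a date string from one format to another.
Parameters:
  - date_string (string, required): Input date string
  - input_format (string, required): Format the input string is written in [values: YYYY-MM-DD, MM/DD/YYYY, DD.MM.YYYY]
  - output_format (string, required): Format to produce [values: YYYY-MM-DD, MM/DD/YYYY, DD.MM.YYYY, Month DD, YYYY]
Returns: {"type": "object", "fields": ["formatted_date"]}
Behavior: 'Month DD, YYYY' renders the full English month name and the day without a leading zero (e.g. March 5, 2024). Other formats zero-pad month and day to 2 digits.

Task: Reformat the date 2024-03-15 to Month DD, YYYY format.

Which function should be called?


The task needs a function whose description is: Convert a date string from one format to another.
format_date


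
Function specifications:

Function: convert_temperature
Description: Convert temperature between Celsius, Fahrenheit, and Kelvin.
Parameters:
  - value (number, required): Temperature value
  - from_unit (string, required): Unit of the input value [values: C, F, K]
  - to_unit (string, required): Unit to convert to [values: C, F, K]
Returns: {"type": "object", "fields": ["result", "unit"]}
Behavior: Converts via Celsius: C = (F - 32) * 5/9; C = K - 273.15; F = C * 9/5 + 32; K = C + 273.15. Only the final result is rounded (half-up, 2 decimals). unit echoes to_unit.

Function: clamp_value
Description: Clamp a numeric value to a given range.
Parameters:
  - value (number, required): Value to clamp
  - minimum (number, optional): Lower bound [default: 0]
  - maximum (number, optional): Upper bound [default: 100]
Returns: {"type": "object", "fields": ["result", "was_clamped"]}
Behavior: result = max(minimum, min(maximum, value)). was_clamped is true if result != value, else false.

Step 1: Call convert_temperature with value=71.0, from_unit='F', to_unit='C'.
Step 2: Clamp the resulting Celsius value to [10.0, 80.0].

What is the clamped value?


Step 1: convert_temperature(value=71.0, from_unit=F, to_unit=C)
  To C: (71 - 32) * 5/9 = 21.666667
  Target is C: 21.666667
  Round to 2 decimals: 21.67
  -> result = 21.67 C
Step 2: clamp_value(value=21.67, minimum=10.0, maximum=80.0)
  result = max(10.0, min(80.0, 21.67)) = max(10.0, 21.67) = 21.67
  was_clamped = (21.67 != 21.67) = false
  -> result = 21.67
21.67


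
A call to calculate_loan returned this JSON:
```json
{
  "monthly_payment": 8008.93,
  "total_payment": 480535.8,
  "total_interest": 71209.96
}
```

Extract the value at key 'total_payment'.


480535.8


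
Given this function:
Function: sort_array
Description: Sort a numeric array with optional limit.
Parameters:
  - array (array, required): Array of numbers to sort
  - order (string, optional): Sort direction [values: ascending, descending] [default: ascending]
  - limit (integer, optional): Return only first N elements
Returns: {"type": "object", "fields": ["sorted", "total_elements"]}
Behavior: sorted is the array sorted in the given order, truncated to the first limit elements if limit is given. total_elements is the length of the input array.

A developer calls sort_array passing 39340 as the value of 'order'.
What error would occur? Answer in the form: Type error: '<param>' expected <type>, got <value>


Spec: 'order' is declared as string; 39340 is an integer.
Type error: 'order' expected string, got 39340


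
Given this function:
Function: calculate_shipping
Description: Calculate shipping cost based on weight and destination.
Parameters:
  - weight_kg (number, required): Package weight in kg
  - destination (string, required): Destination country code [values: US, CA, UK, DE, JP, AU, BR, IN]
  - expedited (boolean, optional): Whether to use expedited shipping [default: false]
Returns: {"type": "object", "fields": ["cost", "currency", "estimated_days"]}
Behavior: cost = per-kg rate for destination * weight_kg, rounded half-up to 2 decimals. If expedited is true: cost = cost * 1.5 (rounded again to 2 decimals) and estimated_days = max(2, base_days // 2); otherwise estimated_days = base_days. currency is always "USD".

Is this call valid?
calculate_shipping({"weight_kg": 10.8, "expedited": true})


Checking required parameters...
Missing required parameter: destination
Invalid - missing required parameter 'destination'


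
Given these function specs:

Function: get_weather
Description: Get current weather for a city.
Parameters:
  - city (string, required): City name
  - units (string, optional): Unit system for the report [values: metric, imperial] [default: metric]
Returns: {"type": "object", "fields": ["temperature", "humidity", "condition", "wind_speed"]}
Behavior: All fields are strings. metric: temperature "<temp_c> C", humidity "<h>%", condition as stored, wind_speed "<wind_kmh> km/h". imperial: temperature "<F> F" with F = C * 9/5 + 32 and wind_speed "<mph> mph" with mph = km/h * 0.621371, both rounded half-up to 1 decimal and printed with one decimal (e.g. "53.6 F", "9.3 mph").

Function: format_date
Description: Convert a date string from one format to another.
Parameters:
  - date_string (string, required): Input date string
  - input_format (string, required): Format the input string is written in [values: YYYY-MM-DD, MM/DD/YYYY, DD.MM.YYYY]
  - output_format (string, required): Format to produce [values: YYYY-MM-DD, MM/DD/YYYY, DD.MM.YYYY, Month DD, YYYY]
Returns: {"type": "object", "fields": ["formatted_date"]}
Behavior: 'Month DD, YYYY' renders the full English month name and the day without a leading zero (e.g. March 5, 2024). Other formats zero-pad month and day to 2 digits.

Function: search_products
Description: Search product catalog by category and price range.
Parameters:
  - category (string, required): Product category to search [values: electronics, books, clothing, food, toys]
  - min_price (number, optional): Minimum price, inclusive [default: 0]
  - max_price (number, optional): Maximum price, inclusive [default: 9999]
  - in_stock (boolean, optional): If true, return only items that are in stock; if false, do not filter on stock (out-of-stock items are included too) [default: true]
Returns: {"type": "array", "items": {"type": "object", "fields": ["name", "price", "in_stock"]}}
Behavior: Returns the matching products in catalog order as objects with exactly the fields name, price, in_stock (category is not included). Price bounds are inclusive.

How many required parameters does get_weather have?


Parameters of get_weather: city (required), units (optional)
Required count:
1


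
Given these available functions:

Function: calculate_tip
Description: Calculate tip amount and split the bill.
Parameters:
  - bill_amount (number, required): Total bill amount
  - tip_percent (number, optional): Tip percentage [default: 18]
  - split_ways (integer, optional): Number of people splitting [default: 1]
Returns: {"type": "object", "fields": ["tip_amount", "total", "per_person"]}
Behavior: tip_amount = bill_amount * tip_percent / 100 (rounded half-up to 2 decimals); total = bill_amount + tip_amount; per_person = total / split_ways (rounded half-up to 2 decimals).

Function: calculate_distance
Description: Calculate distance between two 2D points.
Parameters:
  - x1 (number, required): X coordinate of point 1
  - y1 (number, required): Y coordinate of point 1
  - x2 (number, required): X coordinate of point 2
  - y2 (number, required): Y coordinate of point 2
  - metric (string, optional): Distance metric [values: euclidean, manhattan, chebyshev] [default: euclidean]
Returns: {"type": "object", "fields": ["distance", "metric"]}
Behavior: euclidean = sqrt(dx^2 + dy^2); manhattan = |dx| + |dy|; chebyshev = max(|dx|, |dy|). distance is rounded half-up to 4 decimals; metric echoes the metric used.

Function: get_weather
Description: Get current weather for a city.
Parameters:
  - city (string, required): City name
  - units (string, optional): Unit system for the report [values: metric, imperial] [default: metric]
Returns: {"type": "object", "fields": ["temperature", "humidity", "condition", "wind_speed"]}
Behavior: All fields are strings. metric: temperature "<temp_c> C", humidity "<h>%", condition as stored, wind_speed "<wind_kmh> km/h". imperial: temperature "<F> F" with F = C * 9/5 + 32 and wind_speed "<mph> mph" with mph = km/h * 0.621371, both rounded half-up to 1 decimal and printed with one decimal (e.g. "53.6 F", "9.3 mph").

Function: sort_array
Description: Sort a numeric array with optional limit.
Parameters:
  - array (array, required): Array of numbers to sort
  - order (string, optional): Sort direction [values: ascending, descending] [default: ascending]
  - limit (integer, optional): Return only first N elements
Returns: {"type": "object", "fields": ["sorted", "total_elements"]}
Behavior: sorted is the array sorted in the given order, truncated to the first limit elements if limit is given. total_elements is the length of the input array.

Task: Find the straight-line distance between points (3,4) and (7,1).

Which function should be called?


The task needs a function whose description is: Calculate distance between two 2D points.
calculate_distance


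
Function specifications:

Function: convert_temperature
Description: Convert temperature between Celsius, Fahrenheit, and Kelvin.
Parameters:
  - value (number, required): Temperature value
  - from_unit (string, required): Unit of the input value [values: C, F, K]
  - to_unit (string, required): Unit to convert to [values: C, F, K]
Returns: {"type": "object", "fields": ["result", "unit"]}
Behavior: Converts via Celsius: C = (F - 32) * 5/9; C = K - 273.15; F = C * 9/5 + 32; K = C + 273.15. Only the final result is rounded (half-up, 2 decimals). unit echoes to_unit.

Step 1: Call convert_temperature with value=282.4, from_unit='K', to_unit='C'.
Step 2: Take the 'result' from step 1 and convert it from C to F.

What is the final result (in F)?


Step 1: convert_temperature(value=282.4, from_unit=K, to_unit=C)
  To C: 282.4 - 273.15 = 9.25
  Target is C: 9.25
  Round to 2 decimals: 9.25
  -> result = 9.25 C
Step 2: convert_temperature(value=9.25, from_unit=C, to_unit=F)
  Input already in C: 9.25
  To F: 9.25 * 9/5 + 32 = 48.65
  Round to 2 decimals: 48.65
  -> result = 48.65 F
48.65 F


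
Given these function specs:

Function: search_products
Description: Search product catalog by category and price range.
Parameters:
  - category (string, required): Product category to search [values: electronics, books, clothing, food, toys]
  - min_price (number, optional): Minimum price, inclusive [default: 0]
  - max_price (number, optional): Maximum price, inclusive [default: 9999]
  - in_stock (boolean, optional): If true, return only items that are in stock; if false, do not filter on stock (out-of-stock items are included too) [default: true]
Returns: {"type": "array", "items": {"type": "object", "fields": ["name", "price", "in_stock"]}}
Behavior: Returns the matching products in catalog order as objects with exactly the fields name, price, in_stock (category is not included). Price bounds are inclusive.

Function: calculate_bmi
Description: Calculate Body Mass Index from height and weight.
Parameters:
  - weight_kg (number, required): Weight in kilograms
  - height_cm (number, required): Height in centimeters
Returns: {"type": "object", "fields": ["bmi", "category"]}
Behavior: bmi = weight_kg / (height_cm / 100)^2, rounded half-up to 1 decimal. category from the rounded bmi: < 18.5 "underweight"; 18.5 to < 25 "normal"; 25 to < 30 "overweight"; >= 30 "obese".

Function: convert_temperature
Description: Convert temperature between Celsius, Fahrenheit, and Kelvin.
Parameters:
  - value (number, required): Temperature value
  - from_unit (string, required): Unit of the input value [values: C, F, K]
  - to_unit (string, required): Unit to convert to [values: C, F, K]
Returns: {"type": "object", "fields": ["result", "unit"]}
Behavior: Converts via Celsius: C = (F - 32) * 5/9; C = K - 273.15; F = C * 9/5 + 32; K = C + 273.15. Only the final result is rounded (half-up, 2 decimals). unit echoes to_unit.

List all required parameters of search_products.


Parameters of search_products and their required/optional flag:
  category: required
  min_price: optional
  max_price: optional
  in_stock: optional
category


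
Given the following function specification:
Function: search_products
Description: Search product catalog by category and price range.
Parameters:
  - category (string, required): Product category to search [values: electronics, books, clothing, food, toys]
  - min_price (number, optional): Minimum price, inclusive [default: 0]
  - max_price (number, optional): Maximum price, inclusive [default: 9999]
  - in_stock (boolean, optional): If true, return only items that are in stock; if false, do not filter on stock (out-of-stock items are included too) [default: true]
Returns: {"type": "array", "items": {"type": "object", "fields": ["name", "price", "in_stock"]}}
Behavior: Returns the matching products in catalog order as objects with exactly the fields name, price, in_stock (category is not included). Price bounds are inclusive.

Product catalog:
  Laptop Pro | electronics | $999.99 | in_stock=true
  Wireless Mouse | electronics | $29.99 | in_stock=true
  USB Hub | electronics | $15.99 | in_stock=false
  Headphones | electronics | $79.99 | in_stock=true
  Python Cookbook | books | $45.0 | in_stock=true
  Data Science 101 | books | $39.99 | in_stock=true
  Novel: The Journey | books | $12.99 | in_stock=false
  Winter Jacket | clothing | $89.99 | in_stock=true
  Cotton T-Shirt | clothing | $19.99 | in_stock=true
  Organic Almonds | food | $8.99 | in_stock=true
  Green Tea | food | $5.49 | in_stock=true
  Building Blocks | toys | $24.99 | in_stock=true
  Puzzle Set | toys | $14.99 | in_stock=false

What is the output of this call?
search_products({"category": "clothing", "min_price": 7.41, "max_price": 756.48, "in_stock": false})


Filter: category=clothing, 7.41 <= price <= 756.48, in_stock=false so stock is not filtered
  Winter Jacket ($89.99): keep
  Cotton T-Shirt ($19.99): keep
Output:
[{"name": "Winter Jacket", "price": 89.99, "in_stock": true}, {"name": "Cotton T-Shirt", "price": 19.99, "in_stock": true}]


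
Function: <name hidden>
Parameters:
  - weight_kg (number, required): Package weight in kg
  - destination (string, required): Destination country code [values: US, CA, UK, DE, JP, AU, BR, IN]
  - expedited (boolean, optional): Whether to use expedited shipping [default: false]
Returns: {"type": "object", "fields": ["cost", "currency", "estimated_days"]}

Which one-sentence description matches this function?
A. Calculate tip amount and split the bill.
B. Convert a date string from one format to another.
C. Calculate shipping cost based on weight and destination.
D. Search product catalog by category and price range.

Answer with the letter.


Parameters weight_kg, destination, expedited and return ["cost", "currency", "estimated_days"] fit: Calculate shipping cost based on weight and destination.
C


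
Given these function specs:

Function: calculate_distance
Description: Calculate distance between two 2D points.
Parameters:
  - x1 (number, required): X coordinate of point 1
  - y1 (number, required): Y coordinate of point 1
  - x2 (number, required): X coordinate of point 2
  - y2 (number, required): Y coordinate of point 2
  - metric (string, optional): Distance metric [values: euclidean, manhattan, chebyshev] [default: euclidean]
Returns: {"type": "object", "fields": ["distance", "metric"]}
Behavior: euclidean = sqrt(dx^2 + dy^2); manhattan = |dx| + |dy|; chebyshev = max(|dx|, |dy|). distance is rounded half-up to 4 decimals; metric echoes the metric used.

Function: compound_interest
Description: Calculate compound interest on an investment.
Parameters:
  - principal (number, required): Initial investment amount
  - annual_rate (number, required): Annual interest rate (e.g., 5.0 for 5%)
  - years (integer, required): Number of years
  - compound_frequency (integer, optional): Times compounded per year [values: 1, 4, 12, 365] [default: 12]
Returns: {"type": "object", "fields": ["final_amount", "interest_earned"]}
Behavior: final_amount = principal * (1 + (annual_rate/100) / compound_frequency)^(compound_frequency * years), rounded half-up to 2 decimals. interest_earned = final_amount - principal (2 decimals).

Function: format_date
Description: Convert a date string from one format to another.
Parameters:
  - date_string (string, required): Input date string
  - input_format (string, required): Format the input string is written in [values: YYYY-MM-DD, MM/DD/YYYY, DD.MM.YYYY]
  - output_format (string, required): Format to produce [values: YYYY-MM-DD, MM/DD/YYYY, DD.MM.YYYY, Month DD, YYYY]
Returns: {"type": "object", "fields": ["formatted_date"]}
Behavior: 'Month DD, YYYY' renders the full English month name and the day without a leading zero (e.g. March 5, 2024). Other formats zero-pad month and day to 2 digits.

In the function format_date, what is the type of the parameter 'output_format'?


The format_date spec declares:
  - output_format (string, required): Format to produce [values: YYYY-MM-DD, MM/DD/YYYY, DD.MM.YYYY, Month DD, YYYY]
Type:
string
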